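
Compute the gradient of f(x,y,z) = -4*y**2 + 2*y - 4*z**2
(0, 2 - 8*y, -8*z)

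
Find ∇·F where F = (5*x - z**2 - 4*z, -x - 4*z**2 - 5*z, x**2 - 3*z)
2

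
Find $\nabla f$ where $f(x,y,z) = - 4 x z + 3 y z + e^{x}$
(-4*z + exp(x), 3*z, -4*x + 3*y)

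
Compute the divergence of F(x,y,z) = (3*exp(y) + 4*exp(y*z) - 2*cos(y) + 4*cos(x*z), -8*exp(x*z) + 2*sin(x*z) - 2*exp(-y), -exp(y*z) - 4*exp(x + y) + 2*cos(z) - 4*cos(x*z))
4*x*sin(x*z) - y*exp(y*z) - 4*z*sin(x*z) - 2*sin(z) + 2*exp(-y)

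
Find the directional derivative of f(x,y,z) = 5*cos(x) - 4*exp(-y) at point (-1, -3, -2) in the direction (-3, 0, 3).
-5*sqrt(2)*sin(1)/2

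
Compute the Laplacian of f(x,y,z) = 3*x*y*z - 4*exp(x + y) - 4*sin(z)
-8*exp(x + y) + 4*sin(z)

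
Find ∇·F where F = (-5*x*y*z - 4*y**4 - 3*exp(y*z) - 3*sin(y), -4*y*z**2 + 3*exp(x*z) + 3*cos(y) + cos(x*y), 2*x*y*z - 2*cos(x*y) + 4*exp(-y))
2*x*y - x*sin(x*y) - 5*y*z - 4*z**2 - 3*sin(y)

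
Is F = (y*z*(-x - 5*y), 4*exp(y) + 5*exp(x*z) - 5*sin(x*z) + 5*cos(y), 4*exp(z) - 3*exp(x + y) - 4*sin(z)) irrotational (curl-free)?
No, ∇×F = (-5*x*exp(x*z) + 5*x*cos(x*z) - 3*exp(x + y), -y*(x + 5*y) + 3*exp(x + y), z*(x + 10*y + 5*exp(x*z) - 5*cos(x*z)))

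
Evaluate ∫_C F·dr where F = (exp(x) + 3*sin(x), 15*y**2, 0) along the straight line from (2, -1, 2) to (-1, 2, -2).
-exp(2) - 3*cos(1) + 3*cos(2) + exp(-1) + 45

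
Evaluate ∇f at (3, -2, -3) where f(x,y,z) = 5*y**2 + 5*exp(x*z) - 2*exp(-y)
(-15*exp(-9), -20 + 2*exp(2), 15*exp(-9))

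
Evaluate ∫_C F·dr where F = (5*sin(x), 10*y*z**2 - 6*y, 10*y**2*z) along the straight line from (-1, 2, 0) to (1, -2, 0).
0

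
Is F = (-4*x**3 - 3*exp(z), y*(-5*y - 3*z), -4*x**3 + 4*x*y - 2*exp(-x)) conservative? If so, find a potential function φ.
No, ∇×F = (4*x + 3*y, 12*x**2 - 4*y - 3*exp(z) - 2*exp(-x), 0) ≠ 0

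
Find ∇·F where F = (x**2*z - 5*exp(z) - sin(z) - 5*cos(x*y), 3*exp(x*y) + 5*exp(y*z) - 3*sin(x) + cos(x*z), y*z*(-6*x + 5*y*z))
-6*x*y + 2*x*z + 3*x*exp(x*y) + 10*y**2*z + 5*y*sin(x*y) + 5*z*exp(y*z)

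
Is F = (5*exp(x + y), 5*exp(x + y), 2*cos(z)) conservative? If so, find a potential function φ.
Yes, F is conservative. φ = 5*exp(x + y) + 2*sin(z)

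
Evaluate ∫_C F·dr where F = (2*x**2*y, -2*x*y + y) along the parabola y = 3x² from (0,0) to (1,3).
-3/2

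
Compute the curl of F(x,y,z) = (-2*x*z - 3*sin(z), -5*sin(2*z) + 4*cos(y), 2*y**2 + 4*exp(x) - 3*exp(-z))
(4*y + 10*cos(2*z), -2*x - 4*exp(x) - 3*cos(z), 0)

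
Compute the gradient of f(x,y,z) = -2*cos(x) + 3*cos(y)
(2*sin(x), -3*sin(y), 0)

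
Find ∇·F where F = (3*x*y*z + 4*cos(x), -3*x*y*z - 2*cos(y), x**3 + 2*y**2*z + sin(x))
-3*x*z + 2*y**2 + 3*y*z - 4*sin(x) + 2*sin(y)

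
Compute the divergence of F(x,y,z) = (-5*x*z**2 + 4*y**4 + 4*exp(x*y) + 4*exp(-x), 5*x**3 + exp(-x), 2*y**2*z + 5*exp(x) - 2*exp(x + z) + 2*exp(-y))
2*y**2 + 4*y*exp(x*y) - 5*z**2 - 2*exp(x + z) - 4*exp(-x)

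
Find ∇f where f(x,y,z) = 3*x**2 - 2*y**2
(6*x, -4*y, 0)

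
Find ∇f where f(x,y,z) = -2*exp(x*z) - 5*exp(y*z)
(-2*z*exp(x*z), -5*z*exp(y*z), -2*x*exp(x*z) - 5*y*exp(y*z))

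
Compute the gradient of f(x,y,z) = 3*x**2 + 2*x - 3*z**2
(6*x + 2, 0, -6*z)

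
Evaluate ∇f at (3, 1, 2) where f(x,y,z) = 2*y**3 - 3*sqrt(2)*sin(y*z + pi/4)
(0, 6 - 6*sqrt(2)*cos(pi/4 + 2), -3*sqrt(2)*cos(pi/4 + 2))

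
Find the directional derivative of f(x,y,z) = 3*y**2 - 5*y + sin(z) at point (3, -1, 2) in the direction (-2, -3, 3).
3*sqrt(22)*(cos(2) + 11)/22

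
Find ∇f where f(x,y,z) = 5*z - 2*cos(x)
(2*sin(x), 0, 5)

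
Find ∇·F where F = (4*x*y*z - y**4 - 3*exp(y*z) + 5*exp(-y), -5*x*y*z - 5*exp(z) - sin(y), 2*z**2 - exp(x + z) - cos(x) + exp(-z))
-5*x*z + 4*y*z + 4*z - exp(x + z) - cos(y) - exp(-z)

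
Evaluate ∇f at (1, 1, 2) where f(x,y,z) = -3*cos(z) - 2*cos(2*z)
(0, 0, (8*cos(2) + 3)*sin(2))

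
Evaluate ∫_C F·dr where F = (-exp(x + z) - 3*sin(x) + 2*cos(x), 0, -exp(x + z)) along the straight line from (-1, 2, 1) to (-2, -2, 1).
-2*sin(2) - 3*cos(1) + 3*cos(2) - exp(-1) + 1 + 2*sin(1)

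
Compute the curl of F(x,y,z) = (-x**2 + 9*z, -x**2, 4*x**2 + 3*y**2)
(6*y, 9 - 8*x, -2*x)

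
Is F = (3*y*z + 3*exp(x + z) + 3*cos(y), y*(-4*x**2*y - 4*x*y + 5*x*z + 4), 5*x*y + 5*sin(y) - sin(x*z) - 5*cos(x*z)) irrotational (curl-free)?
No, ∇×F = (-5*x*y + 5*x + 5*cos(y), -2*y - 5*z*sin(x*z) + z*cos(x*z) + 3*exp(x + z), -y*(8*x*y + 4*y - 5*z) - 3*z + 3*sin(y))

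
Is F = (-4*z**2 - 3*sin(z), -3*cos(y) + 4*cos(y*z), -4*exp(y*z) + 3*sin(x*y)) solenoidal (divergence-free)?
No, ∇·F = -4*y*exp(y*z) - 4*z*sin(y*z) + 3*sin(y)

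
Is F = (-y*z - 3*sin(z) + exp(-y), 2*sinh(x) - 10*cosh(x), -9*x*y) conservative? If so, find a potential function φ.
No, ∇×F = (-9*x, 8*y - 3*cos(z), z - 10*sinh(x) + 2*cosh(x) + exp(-y)) ≠ 0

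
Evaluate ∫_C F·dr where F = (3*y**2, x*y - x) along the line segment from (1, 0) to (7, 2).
26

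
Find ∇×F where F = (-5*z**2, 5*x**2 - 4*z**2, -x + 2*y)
(8*z + 2, 1 - 10*z, 10*x)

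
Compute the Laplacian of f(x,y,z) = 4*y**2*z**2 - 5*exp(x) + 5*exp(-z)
8*y**2 + 8*z**2 - 5*exp(x) + 5*exp(-z)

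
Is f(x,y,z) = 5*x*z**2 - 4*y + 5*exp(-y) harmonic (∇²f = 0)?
No, ∇²f = 10*x + 5*exp(-y)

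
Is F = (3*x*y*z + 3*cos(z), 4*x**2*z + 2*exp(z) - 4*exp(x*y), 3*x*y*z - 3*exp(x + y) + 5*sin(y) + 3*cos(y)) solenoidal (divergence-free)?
No, ∇·F = 3*x*y - 4*x*exp(x*y) + 3*y*z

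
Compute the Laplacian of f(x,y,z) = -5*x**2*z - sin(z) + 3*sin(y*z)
-3*y**2*sin(y*z) - 3*z**2*sin(y*z) - 10*z + sin(z)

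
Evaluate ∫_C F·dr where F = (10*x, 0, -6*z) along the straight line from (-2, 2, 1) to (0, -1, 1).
-20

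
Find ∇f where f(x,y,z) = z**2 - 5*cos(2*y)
(0, 10*sin(2*y), 2*z)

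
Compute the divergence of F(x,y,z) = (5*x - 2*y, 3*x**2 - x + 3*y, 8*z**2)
16*z + 8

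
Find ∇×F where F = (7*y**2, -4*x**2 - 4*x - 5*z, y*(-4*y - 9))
(-8*y - 4, 0, -8*x - 14*y - 4)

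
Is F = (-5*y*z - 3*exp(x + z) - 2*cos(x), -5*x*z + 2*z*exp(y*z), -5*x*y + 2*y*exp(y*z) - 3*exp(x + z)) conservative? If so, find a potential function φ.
Yes, F is conservative. φ = -5*x*y*z + 2*exp(y*z) - 3*exp(x + z) - 2*sin(x)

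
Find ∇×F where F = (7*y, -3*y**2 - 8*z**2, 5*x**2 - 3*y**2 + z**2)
(-6*y + 16*z, -10*x, -7)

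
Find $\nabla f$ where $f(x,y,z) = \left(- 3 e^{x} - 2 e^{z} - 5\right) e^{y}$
(-3*exp(x + y), (-3*exp(x) - 2*exp(z) - 5)*exp(y), -2*exp(y + z))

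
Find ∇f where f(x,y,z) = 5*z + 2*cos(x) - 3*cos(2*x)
(2*(6*cos(x) - 1)*sin(x), 0, 5)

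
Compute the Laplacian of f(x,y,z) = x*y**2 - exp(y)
2*x - exp(y)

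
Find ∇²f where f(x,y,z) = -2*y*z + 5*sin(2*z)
-20*sin(2*z)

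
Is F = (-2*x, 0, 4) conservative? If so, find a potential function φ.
Yes, F is conservative. φ = -x**2 + 4*z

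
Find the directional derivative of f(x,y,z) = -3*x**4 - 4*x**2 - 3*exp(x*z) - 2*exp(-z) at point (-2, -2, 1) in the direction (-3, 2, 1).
sqrt(14)*(-336*exp(2) + 2*E + 15)*exp(-2)/14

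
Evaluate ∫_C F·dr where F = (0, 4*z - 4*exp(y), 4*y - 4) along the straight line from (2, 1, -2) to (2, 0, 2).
-12 + 4*E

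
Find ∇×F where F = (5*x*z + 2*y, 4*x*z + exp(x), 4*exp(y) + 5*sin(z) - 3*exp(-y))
(-4*x + sinh(y) + 7*cosh(y), 5*x, 4*z + exp(x) - 2)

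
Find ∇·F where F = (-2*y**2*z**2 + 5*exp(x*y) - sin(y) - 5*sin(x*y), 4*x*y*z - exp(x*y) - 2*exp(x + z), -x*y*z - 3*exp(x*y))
-x*y + 4*x*z - x*exp(x*y) + 5*y*exp(x*y) - 5*y*cos(x*y)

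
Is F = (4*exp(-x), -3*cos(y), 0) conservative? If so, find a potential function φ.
Yes, F is conservative. φ = -3*sin(y) - 4*exp(-x)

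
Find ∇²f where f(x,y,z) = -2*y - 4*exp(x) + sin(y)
-4*exp(x) - sin(y)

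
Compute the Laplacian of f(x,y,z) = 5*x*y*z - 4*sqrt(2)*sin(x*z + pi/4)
4*sqrt(2)*(x**2 + z**2)*sin(x*z + pi/4)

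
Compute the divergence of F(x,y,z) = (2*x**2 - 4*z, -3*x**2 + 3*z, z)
4*x + 1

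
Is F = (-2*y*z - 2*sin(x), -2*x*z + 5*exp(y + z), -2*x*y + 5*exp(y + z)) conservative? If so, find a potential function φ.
Yes, F is conservative. φ = -2*x*y*z + 5*exp(y + z) + 2*cos(x)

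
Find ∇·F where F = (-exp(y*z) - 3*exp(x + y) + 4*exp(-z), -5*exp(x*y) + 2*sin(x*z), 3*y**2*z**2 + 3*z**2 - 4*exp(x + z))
-5*x*exp(x*y) + 6*y**2*z + 6*z - 3*exp(x + y) - 4*exp(x + z)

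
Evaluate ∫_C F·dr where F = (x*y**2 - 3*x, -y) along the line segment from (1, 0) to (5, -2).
-50/3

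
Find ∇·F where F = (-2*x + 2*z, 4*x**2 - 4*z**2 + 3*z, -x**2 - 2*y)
-2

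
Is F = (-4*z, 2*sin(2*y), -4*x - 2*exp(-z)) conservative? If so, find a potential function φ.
Yes, F is conservative. φ = -4*x*z - cos(2*y) + 2*exp(-z)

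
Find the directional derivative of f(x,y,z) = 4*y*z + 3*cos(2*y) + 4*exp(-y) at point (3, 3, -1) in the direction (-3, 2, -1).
-2*sqrt(14)*(3*exp(3)*sin(6) + 2 + 5*exp(3))*exp(-3)/7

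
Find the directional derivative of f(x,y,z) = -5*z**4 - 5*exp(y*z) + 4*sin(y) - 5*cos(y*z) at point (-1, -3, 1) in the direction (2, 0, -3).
15*sqrt(13)*(-3 - (-4 + 3*sin(3))*exp(3))*exp(-3)/13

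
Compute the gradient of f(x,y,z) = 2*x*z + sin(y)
(2*z, cos(y), 2*x)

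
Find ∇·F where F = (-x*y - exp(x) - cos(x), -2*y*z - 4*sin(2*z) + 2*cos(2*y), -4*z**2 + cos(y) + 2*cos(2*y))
-y - 10*z - exp(x) + sin(x) - 4*sin(2*y)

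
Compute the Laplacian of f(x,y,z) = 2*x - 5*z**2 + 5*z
-10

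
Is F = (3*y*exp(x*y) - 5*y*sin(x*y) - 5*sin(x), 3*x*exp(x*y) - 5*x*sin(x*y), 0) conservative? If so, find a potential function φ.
Yes, F is conservative. φ = 3*exp(x*y) + 5*cos(x) + 5*cos(x*y)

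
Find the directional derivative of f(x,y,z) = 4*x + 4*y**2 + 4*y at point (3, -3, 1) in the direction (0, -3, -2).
60*sqrt(13)/13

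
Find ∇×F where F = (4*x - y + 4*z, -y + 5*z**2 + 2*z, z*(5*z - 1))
(-10*z - 2, 4, 1)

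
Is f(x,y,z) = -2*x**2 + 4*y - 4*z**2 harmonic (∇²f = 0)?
No, ∇²f = -12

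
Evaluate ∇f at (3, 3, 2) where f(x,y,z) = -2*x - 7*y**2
(-2, -42, 0)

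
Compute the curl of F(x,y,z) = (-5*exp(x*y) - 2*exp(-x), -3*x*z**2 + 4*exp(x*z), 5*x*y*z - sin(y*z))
(11*x*z - 4*x*exp(x*z) - z*cos(y*z), -5*y*z, 5*x*exp(x*y) - 3*z**2 + 4*z*exp(x*z))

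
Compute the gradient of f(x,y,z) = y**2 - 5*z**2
(0, 2*y, -10*z)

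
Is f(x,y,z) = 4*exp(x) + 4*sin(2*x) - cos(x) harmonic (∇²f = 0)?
No, ∇²f = 4*exp(x) - 16*sin(2*x) + cos(x)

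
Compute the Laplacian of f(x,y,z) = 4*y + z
0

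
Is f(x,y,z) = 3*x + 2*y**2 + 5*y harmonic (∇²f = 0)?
No, ∇²f = 4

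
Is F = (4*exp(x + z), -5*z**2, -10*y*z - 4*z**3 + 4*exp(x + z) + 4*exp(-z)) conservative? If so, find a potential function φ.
Yes, F is conservative. φ = -5*y*z**2 - z**4 + 4*exp(x + z) - 4*exp(-z)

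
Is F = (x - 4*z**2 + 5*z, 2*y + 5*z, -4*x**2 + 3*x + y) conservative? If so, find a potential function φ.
No, ∇×F = (-4, 8*x - 8*z + 2, 0) ≠ 0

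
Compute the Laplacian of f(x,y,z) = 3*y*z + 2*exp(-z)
2*exp(-z)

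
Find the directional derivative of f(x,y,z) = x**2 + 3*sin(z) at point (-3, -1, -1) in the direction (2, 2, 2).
sqrt(3)*(-2 + cos(1))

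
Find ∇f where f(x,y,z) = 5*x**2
(10*x, 0, 0)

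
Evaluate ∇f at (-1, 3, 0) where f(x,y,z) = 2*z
(0, 0, 2)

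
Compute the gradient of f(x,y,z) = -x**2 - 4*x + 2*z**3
(-2*x - 4, 0, 6*z**2)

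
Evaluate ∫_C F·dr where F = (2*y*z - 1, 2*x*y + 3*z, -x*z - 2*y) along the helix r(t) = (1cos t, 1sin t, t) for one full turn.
-2*pi**2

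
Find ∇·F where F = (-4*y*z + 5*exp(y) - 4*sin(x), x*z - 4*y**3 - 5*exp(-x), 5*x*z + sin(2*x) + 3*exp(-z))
5*x - 12*y**2 - 4*cos(x) - 3*exp(-z)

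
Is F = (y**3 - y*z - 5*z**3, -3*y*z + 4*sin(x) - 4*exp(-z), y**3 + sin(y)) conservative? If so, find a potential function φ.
No, ∇×F = (3*y**2 + 3*y + cos(y) - 4*exp(-z), -y - 15*z**2, -3*y**2 + z + 4*cos(x)) ≠ 0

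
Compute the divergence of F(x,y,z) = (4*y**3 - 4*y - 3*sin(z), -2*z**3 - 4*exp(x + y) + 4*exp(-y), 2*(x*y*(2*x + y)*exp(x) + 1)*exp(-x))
-(4*exp(x + 2*y) + 4)*exp(-y)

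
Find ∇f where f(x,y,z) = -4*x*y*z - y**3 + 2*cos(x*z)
(-2*z*(2*y + sin(x*z)), -4*x*z - 3*y**2, -2*x*(2*y + sin(x*z)))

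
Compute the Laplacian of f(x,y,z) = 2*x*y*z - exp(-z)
-exp(-z)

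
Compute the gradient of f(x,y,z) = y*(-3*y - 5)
(0, -6*y - 5, 0)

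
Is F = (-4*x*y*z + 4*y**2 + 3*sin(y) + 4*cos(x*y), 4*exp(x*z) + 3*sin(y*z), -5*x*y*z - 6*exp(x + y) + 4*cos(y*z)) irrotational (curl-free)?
No, ∇×F = (-5*x*z - 4*x*exp(x*z) - 3*y*cos(y*z) - 4*z*sin(y*z) - 6*exp(x + y), -4*x*y + 5*y*z + 6*exp(x + y), 4*x*z + 4*x*sin(x*y) - 8*y + 4*z*exp(x*z) - 3*cos(y))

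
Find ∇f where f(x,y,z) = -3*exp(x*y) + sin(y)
(-3*y*exp(x*y), -3*x*exp(x*y) + cos(y), 0)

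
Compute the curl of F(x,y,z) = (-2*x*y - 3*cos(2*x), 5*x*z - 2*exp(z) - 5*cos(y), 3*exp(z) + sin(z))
(-5*x + 2*exp(z), 0, 2*x + 5*z)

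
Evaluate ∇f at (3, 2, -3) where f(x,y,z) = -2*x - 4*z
(-2, 0, -4)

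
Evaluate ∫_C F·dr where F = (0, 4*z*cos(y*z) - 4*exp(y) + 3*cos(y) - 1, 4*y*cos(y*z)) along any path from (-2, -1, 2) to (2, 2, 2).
-4*exp(2) + 4*sin(4) - 3 + 4*exp(-1) + 3*sin(1) + 7*sin(2)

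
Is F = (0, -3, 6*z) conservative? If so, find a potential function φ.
Yes, F is conservative. φ = -3*y + 3*z**2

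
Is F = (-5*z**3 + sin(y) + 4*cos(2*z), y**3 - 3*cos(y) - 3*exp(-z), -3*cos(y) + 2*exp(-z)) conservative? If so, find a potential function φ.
No, ∇×F = (3*sin(y) - 3*exp(-z), -15*z**2 - 8*sin(2*z), -cos(y)) ≠ 0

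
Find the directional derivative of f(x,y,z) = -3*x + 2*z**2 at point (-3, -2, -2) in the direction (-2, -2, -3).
30*sqrt(17)/17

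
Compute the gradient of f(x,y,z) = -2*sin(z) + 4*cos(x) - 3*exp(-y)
(-4*sin(x), 3*exp(-y), -2*cos(z))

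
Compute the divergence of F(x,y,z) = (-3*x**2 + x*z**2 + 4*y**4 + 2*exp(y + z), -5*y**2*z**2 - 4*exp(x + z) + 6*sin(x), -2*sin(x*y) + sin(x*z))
x*cos(x*z) - 6*x - 10*y*z**2 + z**2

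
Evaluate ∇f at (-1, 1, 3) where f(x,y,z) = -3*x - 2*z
(-3, 0, -2)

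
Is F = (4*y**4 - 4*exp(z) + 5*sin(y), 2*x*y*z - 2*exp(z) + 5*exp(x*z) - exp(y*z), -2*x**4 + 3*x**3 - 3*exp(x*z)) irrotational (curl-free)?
No, ∇×F = (-2*x*y - 5*x*exp(x*z) + y*exp(y*z) + 2*exp(z), 8*x**3 - 9*x**2 + 3*z*exp(x*z) - 4*exp(z), -16*y**3 + 2*y*z + 5*z*exp(x*z) - 5*cos(y))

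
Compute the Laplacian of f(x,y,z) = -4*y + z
0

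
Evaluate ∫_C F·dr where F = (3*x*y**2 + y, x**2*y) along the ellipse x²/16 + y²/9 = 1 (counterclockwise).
-12*pi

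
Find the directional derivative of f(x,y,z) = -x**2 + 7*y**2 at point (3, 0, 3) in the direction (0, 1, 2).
0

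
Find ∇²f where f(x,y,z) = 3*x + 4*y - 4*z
0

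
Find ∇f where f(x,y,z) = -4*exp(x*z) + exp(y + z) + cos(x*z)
(-z*(4*exp(x*z) + sin(x*z)), exp(y + z), -4*x*exp(x*z) - x*sin(x*z) + exp(y + z))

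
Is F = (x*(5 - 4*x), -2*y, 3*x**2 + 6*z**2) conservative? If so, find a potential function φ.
No, ∇×F = (0, -6*x, 0) ≠ 0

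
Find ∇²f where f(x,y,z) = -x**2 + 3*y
-2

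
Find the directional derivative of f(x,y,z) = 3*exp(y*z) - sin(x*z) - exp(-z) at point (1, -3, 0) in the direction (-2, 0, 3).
-27*sqrt(13)/13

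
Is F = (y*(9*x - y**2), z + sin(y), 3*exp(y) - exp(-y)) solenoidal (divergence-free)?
No, ∇·F = 9*y + cos(y)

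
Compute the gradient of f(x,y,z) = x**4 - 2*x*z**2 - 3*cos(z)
(4*x**3 - 2*z**2, 0, -4*x*z + 3*sin(z))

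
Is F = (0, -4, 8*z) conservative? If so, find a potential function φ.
Yes, F is conservative. φ = -4*y + 4*z**2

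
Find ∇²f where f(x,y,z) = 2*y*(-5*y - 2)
-20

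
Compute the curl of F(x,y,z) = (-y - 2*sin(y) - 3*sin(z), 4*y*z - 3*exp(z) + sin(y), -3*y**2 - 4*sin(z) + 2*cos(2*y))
(-10*y + 3*exp(z) - 4*sin(2*y), -3*cos(z), 2*cos(y) + 1)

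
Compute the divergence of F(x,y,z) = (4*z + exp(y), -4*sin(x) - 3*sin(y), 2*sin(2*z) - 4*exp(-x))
-3*cos(y) + 4*cos(2*z)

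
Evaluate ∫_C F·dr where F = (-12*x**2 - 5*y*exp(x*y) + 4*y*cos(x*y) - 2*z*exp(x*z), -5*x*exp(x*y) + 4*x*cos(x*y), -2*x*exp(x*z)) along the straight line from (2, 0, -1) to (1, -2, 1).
-2*E - 4*sin(2) - 3*exp(-2) + 33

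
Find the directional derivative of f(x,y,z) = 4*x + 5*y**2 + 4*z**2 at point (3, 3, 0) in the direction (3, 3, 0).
17*sqrt(2)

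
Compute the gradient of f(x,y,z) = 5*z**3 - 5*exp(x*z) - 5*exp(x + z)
(-5*z*exp(x*z) - 5*exp(x + z), 0, -5*x*exp(x*z) + 15*z**2 - 5*exp(x + z))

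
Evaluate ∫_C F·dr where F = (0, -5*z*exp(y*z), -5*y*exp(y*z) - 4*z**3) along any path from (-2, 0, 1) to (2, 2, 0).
1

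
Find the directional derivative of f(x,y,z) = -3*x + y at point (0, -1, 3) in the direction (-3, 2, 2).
11*sqrt(17)/17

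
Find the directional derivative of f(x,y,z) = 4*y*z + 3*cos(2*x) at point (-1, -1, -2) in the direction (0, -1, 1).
2*sqrt(2)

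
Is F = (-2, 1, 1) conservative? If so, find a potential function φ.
Yes, F is conservative. φ = -2*x + y + z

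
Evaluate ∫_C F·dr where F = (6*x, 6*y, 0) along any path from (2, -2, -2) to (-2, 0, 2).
-12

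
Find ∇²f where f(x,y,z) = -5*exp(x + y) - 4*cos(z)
-10*exp(x + y) + 4*cos(z)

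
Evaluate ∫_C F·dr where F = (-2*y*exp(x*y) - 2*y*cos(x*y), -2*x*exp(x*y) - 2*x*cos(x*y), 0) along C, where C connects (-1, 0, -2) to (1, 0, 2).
0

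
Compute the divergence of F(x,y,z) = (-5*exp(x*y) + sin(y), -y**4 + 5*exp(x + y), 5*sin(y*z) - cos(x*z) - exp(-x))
x*sin(x*z) - 4*y**3 - 5*y*exp(x*y) + 5*y*cos(y*z) + 5*exp(x + y)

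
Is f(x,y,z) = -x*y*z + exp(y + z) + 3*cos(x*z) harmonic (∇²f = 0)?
No, ∇²f = -3*x**2*cos(x*z) - 3*z**2*cos(x*z) + 2*exp(y + z)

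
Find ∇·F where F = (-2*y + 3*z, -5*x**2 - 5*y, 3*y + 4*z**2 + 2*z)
8*z - 3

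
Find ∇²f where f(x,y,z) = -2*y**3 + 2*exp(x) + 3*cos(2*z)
-12*y + 2*exp(x) - 12*cos(2*z)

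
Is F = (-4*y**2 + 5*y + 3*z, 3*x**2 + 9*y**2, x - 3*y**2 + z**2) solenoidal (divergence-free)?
No, ∇·F = 18*y + 2*z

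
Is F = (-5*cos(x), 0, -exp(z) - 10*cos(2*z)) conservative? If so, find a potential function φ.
Yes, F is conservative. φ = -exp(z) - 5*sin(x) - 5*sin(2*z)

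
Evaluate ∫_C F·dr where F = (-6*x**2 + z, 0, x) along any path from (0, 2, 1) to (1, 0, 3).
1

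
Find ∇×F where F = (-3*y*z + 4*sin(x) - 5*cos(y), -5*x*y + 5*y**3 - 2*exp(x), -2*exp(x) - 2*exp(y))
(-2*exp(y), -3*y + 2*exp(x), -5*y + 3*z - 2*exp(x) - 5*sin(y))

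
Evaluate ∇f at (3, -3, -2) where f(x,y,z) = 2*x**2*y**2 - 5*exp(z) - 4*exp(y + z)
(108, -108 - 4*exp(-5), (-5*exp(3) - 4)*exp(-5))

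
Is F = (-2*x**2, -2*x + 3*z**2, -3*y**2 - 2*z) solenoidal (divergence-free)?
No, ∇·F = -4*x - 2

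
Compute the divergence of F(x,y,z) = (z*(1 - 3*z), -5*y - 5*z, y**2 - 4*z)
-9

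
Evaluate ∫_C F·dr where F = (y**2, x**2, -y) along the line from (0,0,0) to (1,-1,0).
0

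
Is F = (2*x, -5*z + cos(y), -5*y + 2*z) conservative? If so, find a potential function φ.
Yes, F is conservative. φ = x**2 - 5*y*z + z**2 + sin(y)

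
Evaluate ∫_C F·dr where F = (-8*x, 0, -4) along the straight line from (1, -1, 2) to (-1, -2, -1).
12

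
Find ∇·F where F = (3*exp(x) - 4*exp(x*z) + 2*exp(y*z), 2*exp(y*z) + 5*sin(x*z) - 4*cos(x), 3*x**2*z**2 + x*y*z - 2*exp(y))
6*x**2*z + x*y - 4*z*exp(x*z) + 2*z*exp(y*z) + 3*exp(x)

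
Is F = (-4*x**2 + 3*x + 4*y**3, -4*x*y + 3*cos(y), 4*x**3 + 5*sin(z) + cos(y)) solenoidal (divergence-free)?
No, ∇·F = -12*x - 3*sin(y) + 5*cos(z) + 3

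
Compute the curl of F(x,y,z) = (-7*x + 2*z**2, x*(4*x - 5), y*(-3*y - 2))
(-6*y - 2, 4*z, 8*x - 5)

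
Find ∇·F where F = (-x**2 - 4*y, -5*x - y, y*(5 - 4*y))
-2*x - 1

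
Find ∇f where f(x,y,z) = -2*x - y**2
(-2, -2*y, 0)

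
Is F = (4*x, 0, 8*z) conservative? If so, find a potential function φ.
Yes, F is conservative. φ = 2*x**2 + 4*z**2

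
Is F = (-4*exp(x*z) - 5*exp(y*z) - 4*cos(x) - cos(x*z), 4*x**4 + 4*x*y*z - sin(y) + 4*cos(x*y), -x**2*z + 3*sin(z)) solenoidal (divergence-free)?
No, ∇·F = -x**2 + 4*x*z - 4*x*sin(x*y) - 4*z*exp(x*z) + z*sin(x*z) + 4*sin(x) - cos(y) + 3*cos(z)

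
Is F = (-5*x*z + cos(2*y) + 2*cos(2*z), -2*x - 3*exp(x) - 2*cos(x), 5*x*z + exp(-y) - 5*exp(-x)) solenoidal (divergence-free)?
No, ∇·F = 5*x - 5*z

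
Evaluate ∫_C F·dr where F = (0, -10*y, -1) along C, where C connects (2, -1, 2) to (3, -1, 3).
-1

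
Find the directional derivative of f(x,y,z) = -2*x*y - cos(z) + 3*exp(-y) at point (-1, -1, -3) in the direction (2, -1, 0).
sqrt(5)*(2 + 3*E)/5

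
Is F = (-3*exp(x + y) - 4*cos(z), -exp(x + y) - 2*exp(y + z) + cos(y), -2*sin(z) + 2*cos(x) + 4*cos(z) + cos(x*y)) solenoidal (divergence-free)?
No, ∇·F = -4*exp(x + y) - 2*exp(y + z) - sin(y) - 4*sin(z) - 2*cos(z)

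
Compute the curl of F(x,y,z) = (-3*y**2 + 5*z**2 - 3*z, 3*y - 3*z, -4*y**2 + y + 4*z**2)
(4 - 8*y, 10*z - 3, 6*y)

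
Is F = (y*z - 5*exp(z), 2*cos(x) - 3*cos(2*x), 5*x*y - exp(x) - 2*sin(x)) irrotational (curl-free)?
No, ∇×F = (5*x, -4*y + exp(x) - 5*exp(z) + 2*cos(x), -z - 2*sin(x) + 6*sin(2*x))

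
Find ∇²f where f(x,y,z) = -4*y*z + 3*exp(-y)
3*exp(-y)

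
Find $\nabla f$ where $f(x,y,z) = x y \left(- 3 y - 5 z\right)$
(-y*(3*y + 5*z), x*(-6*y - 5*z), -5*x*y)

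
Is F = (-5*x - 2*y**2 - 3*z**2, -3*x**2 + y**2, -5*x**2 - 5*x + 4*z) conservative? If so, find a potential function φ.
No, ∇×F = (0, 10*x - 6*z + 5, -6*x + 4*y) ≠ 0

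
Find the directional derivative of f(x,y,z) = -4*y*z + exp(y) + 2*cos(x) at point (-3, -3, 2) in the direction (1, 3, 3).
sqrt(19)*(3 + 2*exp(3)*sin(3) + 12*exp(3))*exp(-3)/19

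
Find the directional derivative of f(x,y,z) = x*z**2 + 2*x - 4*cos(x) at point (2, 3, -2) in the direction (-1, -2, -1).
sqrt(6)*(1 - 2*sin(2))/3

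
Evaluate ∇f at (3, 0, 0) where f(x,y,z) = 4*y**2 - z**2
(0, 0, 0)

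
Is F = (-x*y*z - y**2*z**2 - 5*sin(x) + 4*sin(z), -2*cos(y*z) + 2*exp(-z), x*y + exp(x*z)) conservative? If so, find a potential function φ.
No, ∇×F = (x - 2*y*sin(y*z) + 2*exp(-z), -x*y - 2*y**2*z - y - z*exp(x*z) + 4*cos(z), z*(x + 2*y*z)) ≠ 0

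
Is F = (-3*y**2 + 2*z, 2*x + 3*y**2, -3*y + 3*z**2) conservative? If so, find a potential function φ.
No, ∇×F = (-3, 2, 6*y + 2) ≠ 0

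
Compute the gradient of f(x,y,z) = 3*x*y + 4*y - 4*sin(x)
(3*y - 4*cos(x), 3*x + 4, 0)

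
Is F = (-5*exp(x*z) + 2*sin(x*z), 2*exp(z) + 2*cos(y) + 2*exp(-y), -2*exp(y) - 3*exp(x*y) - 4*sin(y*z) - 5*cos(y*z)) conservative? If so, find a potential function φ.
No, ∇×F = (-3*x*exp(x*y) + 5*z*sin(y*z) - 4*z*cos(y*z) - 2*exp(y) - 2*exp(z), -5*x*exp(x*z) + 2*x*cos(x*z) + 3*y*exp(x*y), 0) ≠ 0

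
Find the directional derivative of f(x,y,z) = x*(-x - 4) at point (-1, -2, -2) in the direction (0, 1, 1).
0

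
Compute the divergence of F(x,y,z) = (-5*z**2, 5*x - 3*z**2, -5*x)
0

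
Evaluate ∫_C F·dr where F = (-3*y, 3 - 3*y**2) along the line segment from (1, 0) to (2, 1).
1/2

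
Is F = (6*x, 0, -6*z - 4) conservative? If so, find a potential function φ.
Yes, F is conservative. φ = 3*x**2 - 3*z**2 - 4*z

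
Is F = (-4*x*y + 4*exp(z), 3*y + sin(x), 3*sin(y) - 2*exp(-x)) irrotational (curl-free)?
No, ∇×F = (3*cos(y), 4*exp(z) - 2*exp(-x), 4*x + cos(x))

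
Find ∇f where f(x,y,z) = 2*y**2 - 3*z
(0, 4*y, -3)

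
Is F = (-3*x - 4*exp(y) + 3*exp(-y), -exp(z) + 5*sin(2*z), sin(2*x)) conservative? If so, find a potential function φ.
No, ∇×F = (exp(z) - 10*cos(2*z), -2*cos(2*x), sinh(y) + 7*cosh(y)) ≠ 0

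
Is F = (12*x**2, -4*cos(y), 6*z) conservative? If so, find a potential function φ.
Yes, F is conservative. φ = 4*x**3 + 3*z**2 - 4*sin(y)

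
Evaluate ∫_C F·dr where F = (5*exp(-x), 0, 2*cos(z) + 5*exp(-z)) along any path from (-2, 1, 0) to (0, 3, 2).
2*sin(2) + 10*sinh(2)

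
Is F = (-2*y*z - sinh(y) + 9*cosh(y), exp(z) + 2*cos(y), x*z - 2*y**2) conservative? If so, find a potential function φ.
No, ∇×F = (-4*y - exp(z), -2*y - z, 2*z - 9*sinh(y) + cosh(y)) ≠ 0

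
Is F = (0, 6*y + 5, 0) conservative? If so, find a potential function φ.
Yes, F is conservative. φ = y*(3*y + 5)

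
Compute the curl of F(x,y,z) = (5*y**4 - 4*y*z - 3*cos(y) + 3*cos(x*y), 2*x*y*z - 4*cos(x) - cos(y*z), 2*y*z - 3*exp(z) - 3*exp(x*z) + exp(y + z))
(-2*x*y - y*sin(y*z) + 2*z + exp(y + z), -4*y + 3*z*exp(x*z), 3*x*sin(x*y) - 20*y**3 + 2*y*z + 4*z + 4*sin(x) - 3*sin(y))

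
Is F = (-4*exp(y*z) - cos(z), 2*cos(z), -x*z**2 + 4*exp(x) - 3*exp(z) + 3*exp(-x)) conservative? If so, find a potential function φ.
No, ∇×F = (2*sin(z), -4*y*exp(y*z) + z**2 - 4*exp(x) + sin(z) + 3*exp(-x), 4*z*exp(y*z)) ≠ 0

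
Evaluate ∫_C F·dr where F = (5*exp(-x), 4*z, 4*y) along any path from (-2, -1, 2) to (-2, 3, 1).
20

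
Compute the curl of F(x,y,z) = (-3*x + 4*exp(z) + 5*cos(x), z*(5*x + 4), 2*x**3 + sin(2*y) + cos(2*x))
(-5*x + 2*cos(2*y) - 4, -6*x**2 + 4*exp(z) + 2*sin(2*x), 5*z)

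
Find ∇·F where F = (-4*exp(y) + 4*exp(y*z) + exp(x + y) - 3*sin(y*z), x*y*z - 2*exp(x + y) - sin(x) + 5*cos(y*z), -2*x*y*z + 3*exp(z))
-2*x*y + x*z - 5*z*sin(y*z) + 3*exp(z) - exp(x + y)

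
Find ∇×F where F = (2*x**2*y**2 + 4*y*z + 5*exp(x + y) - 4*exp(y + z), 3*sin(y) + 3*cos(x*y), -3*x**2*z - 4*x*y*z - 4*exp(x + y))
(-4*x*z - 4*exp(x + y), 6*x*z + 4*y*z + 4*y + 4*exp(x + y) - 4*exp(y + z), -4*x**2*y - 3*y*sin(x*y) - 4*z - 5*exp(x + y) + 4*exp(y + z))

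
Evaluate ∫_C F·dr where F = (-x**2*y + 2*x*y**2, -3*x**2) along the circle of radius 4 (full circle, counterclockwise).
64*pi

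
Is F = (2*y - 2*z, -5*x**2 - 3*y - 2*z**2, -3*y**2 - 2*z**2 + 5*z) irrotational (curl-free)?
No, ∇×F = (-6*y + 4*z, -2, -10*x - 2)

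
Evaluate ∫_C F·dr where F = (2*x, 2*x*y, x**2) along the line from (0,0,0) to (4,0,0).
16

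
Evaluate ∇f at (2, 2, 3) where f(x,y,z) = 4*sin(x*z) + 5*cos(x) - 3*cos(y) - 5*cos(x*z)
(-5*sin(2) + 15*sin(6) + 12*cos(6), 3*sin(2), 10*sin(6) + 8*cos(6))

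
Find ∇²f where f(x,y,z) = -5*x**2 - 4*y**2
-18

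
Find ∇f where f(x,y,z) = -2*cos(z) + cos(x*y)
(-y*sin(x*y), -x*sin(x*y), 2*sin(z))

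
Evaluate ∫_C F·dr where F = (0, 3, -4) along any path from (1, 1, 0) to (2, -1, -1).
-2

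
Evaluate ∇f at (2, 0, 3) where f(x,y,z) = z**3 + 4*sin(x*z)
(12*cos(6), 0, 8*cos(6) + 27)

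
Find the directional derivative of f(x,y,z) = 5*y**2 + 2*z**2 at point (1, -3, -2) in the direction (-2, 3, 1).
-7*sqrt(14)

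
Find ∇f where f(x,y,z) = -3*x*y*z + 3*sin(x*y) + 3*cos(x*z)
(-3*y*z + 3*y*cos(x*y) - 3*z*sin(x*z), 3*x*(-z + cos(x*y)), -3*x*(y + sin(x*z)))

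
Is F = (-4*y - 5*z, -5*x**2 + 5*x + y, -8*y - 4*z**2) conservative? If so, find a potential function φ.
No, ∇×F = (-8, -5, 9 - 10*x) ≠ 0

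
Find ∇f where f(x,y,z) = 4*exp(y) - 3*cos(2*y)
(0, 4*exp(y) + 6*sin(2*y), 0)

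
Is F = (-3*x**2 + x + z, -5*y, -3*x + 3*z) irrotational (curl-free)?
No, ∇×F = (0, 4, 0)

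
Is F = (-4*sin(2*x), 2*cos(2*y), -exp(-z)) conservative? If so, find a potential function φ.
Yes, F is conservative. φ = sin(2*y) + 2*cos(2*x) + exp(-z)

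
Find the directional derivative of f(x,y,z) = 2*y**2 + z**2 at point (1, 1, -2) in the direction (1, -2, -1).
-2*sqrt(6)/3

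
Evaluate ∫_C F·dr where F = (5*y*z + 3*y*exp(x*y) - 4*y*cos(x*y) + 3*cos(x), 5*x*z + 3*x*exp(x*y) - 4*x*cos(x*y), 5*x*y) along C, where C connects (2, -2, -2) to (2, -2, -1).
-20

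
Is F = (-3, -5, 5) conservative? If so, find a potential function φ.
Yes, F is conservative. φ = -3*x - 5*y + 5*z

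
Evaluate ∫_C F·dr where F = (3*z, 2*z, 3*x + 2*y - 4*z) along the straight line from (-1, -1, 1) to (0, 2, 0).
7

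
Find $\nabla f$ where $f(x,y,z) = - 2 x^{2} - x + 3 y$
(-4*x - 1, 3, 0)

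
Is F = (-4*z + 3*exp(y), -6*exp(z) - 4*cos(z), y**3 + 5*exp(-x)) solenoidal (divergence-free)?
Yes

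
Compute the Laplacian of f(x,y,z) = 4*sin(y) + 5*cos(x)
-4*sin(y) - 5*cos(x)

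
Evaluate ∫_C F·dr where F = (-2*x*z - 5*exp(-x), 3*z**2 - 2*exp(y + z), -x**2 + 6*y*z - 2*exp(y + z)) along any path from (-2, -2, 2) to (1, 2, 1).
-2*exp(3) - 5*exp(2) + 5*exp(-1) + 39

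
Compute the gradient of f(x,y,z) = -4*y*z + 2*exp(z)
(0, -4*z, -4*y + 2*exp(z))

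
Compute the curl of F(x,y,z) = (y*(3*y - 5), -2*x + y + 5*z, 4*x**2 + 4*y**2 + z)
(8*y - 5, -8*x, 3 - 6*y)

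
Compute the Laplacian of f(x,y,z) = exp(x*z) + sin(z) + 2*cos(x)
x**2*exp(x*z) + z**2*exp(x*z) - sin(z) - 2*cos(x)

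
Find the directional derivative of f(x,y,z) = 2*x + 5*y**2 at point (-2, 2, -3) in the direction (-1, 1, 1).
6*sqrt(3)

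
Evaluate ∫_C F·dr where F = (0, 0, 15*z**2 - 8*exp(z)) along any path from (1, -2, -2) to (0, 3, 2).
80 - 16*sinh(2)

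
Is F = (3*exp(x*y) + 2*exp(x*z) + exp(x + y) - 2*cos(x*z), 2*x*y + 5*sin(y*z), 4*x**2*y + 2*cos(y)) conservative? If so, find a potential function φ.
No, ∇×F = (4*x**2 - 5*y*cos(y*z) - 2*sin(y), 2*x*(-4*y + exp(x*z) + sin(x*z)), -3*x*exp(x*y) + 2*y - exp(x + y)) ≠ 0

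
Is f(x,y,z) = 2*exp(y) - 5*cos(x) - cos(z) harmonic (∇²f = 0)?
No, ∇²f = 2*exp(y) + 5*cos(x) + cos(z)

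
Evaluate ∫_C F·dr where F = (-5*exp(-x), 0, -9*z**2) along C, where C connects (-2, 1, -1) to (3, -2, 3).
-84 - 5*exp(2) + 5*exp(-3)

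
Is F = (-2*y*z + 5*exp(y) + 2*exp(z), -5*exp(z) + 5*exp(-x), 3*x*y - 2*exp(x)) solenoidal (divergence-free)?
Yes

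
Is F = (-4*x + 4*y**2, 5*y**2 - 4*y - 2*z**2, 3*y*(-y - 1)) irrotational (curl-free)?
No, ∇×F = (-6*y + 4*z - 3, 0, -8*y)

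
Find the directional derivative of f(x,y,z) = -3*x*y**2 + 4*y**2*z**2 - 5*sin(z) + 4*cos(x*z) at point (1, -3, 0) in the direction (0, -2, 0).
-18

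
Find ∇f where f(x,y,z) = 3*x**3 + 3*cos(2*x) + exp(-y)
(9*x**2 - 6*sin(2*x), -exp(-y), 0)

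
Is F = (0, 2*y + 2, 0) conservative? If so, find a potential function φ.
Yes, F is conservative. φ = y*(y + 2)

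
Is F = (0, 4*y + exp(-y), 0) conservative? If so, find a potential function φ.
Yes, F is conservative. φ = 2*y**2 - exp(-y)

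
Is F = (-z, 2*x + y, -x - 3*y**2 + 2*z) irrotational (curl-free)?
No, ∇×F = (-6*y, 0, 2)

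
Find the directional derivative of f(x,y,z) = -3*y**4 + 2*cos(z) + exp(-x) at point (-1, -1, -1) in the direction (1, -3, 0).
sqrt(10)*(-36 - E)/10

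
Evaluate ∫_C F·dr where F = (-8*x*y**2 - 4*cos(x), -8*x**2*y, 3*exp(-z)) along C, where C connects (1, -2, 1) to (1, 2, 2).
-(3 - 3*E)*exp(-2)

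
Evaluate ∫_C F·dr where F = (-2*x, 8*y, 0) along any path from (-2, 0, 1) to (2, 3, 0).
36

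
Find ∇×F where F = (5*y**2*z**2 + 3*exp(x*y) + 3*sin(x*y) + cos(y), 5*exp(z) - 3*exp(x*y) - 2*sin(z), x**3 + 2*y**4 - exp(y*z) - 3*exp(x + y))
(8*y**3 - z*exp(y*z) - 5*exp(z) - 3*exp(x + y) + 2*cos(z), -3*x**2 + 10*y**2*z + 3*exp(x + y), -3*x*exp(x*y) - 3*x*cos(x*y) - 10*y*z**2 - 3*y*exp(x*y) + sin(y))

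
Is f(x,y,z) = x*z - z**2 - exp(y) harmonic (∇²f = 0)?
No, ∇²f = -exp(y) - 2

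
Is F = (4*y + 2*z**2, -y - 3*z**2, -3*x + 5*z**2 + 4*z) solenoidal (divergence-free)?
No, ∇·F = 10*z + 3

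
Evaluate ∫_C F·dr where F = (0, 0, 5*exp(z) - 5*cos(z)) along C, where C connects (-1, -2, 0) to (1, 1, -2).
-5 + 5*exp(-2) + 5*sin(2)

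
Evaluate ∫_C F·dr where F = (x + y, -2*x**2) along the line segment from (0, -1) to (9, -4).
180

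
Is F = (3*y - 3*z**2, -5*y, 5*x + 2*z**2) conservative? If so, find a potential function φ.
No, ∇×F = (0, -6*z - 5, -3) ≠ 0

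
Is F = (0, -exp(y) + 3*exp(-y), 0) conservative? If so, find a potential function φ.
Yes, F is conservative. φ = -exp(y) - 3*exp(-y)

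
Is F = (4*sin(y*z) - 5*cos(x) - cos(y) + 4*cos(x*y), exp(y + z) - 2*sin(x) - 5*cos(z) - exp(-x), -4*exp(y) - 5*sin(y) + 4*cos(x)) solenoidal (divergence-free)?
No, ∇·F = -4*y*sin(x*y) + exp(y + z) + 5*sin(x)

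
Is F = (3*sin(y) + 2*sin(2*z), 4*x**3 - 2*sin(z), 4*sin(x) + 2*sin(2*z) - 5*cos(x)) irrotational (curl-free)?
No, ∇×F = (2*cos(z), -5*sin(x) - 4*cos(x) + 4*cos(2*z), 12*x**2 - 3*cos(y))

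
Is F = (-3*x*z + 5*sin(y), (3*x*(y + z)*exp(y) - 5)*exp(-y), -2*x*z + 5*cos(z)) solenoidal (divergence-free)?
No, ∇·F = x - 3*z - 5*sin(z) + 5*exp(-y)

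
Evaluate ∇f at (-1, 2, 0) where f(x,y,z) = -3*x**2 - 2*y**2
(6, -8, 0)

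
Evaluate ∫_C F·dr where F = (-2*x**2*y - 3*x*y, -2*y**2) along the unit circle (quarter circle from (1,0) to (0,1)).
1/3 + pi/8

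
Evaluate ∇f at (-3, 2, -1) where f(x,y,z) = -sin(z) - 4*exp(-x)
(4*exp(3), 0, -cos(1))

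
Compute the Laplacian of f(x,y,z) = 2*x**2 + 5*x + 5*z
4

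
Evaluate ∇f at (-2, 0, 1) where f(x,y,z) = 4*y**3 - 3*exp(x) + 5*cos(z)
(-3*exp(-2), 0, -5*sin(1))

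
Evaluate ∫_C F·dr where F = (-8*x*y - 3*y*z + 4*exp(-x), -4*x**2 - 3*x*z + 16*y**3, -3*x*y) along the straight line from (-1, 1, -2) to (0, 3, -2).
4*E + 326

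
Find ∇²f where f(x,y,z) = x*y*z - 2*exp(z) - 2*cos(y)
-2*exp(z) + 2*cos(y)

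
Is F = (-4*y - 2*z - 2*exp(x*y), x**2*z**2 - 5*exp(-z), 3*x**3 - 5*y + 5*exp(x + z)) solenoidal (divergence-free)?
No, ∇·F = -2*y*exp(x*y) + 5*exp(x + z)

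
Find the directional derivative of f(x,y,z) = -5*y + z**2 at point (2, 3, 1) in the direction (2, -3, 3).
21*sqrt(22)/22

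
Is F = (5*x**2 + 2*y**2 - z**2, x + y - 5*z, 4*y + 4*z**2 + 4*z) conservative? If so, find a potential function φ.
No, ∇×F = (9, -2*z, 1 - 4*y) ≠ 0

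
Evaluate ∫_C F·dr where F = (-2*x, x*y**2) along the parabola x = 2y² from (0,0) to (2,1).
-18/5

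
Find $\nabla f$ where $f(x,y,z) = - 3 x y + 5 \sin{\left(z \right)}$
(-3*y, -3*x, 5*cos(z))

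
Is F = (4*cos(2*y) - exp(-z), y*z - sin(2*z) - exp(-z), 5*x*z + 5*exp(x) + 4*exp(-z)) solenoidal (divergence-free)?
No, ∇·F = 5*x + z - 4*exp(-z)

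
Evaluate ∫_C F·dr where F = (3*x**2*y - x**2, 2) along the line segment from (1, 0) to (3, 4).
202/3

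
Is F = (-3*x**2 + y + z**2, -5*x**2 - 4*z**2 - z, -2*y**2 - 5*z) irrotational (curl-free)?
No, ∇×F = (-4*y + 8*z + 1, 2*z, -10*x - 1)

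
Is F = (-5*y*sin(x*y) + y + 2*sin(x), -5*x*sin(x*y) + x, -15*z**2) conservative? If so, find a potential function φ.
Yes, F is conservative. φ = x*y - 5*z**3 - 2*cos(x) + 5*cos(x*y)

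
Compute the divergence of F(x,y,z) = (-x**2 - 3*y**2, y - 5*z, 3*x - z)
-2*x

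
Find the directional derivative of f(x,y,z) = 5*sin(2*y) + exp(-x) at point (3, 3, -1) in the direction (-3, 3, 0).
sqrt(2)*(1 + 10*exp(3)*cos(6))*exp(-3)/2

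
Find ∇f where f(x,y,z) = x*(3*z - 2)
(3*z - 2, 0, 3*x)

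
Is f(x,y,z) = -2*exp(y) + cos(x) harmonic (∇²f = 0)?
No, ∇²f = -2*exp(y) - cos(x)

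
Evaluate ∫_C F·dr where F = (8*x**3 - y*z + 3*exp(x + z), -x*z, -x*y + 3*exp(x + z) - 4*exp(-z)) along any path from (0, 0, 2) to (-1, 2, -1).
((4 - 3*E)*exp(3) - 1)*exp(-2)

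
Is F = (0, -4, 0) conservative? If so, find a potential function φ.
Yes, F is conservative. φ = -4*y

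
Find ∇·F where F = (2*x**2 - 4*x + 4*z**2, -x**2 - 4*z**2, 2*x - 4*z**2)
4*x - 8*z - 4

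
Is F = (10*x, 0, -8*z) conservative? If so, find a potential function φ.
Yes, F is conservative. φ = 5*x**2 - 4*z**2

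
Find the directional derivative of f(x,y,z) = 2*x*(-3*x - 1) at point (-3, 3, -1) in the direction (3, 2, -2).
6*sqrt(17)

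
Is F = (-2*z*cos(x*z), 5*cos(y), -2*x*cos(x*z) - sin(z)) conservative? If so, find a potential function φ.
Yes, F is conservative. φ = 5*sin(y) - 2*sin(x*z) + cos(z)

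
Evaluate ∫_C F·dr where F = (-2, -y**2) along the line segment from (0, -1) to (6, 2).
-15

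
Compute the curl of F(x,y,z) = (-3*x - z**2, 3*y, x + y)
(1, -2*z - 1, 0)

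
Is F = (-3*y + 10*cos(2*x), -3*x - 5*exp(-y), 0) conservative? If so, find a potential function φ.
Yes, F is conservative. φ = -3*x*y + 5*sin(2*x) + 5*exp(-y)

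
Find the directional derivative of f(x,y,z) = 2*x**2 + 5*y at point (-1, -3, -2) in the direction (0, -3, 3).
-5*sqrt(2)/2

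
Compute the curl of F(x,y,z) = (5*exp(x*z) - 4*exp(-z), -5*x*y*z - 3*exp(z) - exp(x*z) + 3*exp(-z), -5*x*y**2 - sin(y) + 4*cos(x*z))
(-5*x*y + x*exp(x*z) + 3*exp(z) - cos(y) + 3*exp(-z), 5*x*exp(x*z) + 5*y**2 + 4*z*sin(x*z) + 4*exp(-z), z*(-5*y - exp(x*z)))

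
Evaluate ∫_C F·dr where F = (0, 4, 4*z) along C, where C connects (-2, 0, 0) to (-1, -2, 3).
10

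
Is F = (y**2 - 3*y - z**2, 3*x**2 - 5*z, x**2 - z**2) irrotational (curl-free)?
No, ∇×F = (5, -2*x - 2*z, 6*x - 2*y + 3)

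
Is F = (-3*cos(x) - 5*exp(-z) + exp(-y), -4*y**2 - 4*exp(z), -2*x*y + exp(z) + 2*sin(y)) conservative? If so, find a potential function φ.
No, ∇×F = (-2*x + 4*exp(z) + 2*cos(y), 2*y + 5*exp(-z), exp(-y)) ≠ 0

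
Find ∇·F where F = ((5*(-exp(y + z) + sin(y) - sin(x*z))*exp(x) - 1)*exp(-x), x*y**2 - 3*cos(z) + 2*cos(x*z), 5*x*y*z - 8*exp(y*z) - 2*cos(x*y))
7*x*y - 8*y*exp(y*z) - 5*z*cos(x*z) + exp(-x)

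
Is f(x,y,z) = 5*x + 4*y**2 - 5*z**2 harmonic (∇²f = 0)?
No, ∇²f = -2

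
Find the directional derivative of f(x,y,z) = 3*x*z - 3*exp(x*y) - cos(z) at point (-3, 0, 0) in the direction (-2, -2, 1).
-9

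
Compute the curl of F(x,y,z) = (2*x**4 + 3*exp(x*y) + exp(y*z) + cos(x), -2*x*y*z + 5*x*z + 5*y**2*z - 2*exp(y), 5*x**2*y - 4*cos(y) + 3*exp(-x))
(5*x**2 + 2*x*y - 5*x - 5*y**2 + 4*sin(y), -10*x*y + y*exp(y*z) + 3*exp(-x), -3*x*exp(x*y) - 2*y*z - z*exp(y*z) + 5*z)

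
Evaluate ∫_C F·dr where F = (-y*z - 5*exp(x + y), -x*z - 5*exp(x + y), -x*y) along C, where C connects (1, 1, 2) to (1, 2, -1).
-5*exp(3) + 4 + 5*exp(2)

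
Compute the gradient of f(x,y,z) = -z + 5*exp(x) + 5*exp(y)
(5*exp(x), 5*exp(y), -1)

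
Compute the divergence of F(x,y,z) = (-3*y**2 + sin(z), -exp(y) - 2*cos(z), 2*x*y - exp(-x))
-exp(y)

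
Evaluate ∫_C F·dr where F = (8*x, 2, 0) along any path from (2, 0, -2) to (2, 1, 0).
2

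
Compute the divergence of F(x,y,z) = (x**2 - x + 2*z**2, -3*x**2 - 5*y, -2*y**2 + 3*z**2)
2*x + 6*z - 6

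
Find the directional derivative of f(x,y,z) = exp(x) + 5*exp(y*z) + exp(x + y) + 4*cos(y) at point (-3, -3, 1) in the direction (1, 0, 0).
(1 + exp(3))*exp(-6)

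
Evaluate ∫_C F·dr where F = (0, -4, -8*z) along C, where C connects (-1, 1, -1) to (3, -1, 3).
-24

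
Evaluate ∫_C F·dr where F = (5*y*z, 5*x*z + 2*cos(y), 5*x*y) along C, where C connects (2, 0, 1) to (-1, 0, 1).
0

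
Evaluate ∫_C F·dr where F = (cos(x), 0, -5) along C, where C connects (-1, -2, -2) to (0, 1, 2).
-20 + sin(1)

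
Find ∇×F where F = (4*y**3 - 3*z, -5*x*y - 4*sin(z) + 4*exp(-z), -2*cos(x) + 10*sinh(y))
(4*cos(z) + 10*cosh(y) + 4*exp(-z), -2*sin(x) - 3, y*(-12*y - 5))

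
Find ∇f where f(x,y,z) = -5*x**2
(-10*x, 0, 0)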